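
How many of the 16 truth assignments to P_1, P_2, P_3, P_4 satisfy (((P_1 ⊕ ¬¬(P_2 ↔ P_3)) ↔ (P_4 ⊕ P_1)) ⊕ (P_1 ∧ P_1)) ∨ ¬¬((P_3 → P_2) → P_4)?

 P_1  |  P_2  |  P_3  |  P_4  |   φ  
----- | ----- | ----- | ----- | -----
 True |  True |  True |  True |  True
 True |  True |  True | False |  True
 True |  True | False |  True |  True
 True |  True | False | False | False
 True | False |  True |  True |  True
 True | False |  True | False |  True
 True | False | False |  True |  True
 True | False | False | False |  True
False |  True |  True |  True |  True
False |  True |  True | False | False
False |  True | False |  True |  True
False |  True | False | False |  True
False | False |  True |  True |  True
False | False |  True | False |  True
False | False | False |  True |  True
False | False | False | False | False
The formula is true on 13 of the 16 rows.

13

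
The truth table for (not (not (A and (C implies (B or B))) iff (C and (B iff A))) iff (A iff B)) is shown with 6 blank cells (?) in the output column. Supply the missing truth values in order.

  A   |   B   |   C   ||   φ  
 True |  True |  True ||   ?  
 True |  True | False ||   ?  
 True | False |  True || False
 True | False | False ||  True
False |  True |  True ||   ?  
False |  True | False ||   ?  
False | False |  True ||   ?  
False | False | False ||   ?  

True, False, False, False, False, True

Row A=True, B=True, C=True: not (not (A and (C implies (B or B))) iff (C and (B iff A))) = True, (A iff B) = True, so the formula = True.
Row A=True, B=True, C=False: not (not (A and (C implies (B or B))) iff (C and (B iff A))) = False, (A iff B) = True, so the formula = False.
Row A=False, B=True, C=True: not (not (A and (C implies (B or B))) iff (C and (B iff A))) = True, (A iff B) = False, so the formula = False.
Row A=False, B=True, C=False: not (not (A and (C implies (B or B))) iff (C and (B iff A))) = True, (A iff B) = False, so the formula = False.
Row A=False, B=False, C=True: not (not (A and (C implies (B or B))) iff (C and (B iff A))) = False, (A iff B) = True, so the formula = False.
Row A=False, B=False, C=False: not (not (A and (C implies (B or B))) iff (C and (B iff A))) = True, (A iff B) = True, so the formula = True.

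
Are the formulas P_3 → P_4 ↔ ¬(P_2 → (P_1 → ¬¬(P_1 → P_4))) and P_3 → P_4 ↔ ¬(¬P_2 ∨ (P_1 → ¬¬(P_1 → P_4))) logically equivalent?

equivalent

P_1 | P_2 | P_3 | P_4 || φ | ψ
 T  |  T  |  T  |  T  || F | F
 T  |  T  |  T  |  F  || F | F
 T  |  T  |  F  |  T  || F | F
 T  |  T  |  F  |  F  || T | T
 T  |  F  |  T  |  T  || F | F
 T  |  F  |  T  |  F  || T | T
 T  |  F  |  F  |  T  || F | F
 T  |  F  |  F  |  F  || F | F
 F  |  T  |  T  |  T  || F | F
 F  |  T  |  T  |  F  || T | T
 F  |  T  |  F  |  T  || F | F
 F  |  T  |  F  |  F  || F | F
 F  |  F  |  T  |  T  || F | F
 F  |  F  |  T  |  F  || T | T
 F  |  F  |  F  |  T  || F | F
 F  |  F  |  F  |  F  || F | F
The columns for φ and ψ agree on every row, so they are logically equivalent.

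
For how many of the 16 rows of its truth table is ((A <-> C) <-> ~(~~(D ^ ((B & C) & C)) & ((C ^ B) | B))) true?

8

A  B  C  D     (A <-> C)  (B & C)  ((B & C) & C)  (D ^ ((B & C) & C))  ~(D ^ ((B & C) & C))  ~~(D ^ ((B & C) & C))  (C ^ B)  ((C ^ B) | B)  φ
T  T  T  T         T         T           T                 F                    T                      F               F           T        T
T  T  T  F         T         T           T                 T                    F                      T               F           T        F
T  T  F  T         F         F           F                 T                    F                      T               T           T        T
T  T  F  F         F         F           F                 F                    T                      F               T           T        F
T  F  T  T         T         F           F                 T                    F                      T               T           T        F
T  F  T  F         T         F           F                 F                    T                      F               T           T        T
T  F  F  T         F         F           F                 T                    F                      T               F           F        F
T  F  F  F         F         F           F                 F                    T                      F               F           F        F
F  T  T  T         F         T           T                 F                    T                      F               F           T        F
F  T  T  F         F         T           T                 T                    F                      T               F           T        T
F  T  F  T         T         F           F                 T                    F                      T               T           T        F
F  T  F  F         T         F           F                 F                    T                      F               T           T        T
F  F  T  T         F         F           F                 T                    F                      T               T           T        T
F  F  T  F         F         F           F                 F                    T                      F               T           T        F
F  F  F  T         T         F           F                 T                    F                      T               F           F        T
F  F  F  F         T         F           F                 F                    T                      F               F           F        T
The formula is true on 8 of the 16 rows.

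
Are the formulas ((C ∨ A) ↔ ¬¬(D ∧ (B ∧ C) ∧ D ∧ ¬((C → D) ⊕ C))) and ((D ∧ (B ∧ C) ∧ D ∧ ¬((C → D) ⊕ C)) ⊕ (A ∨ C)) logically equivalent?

A  B  C  D  |  φ  ψ
T  T  T  T  |  T  F
T  T  T  F  |  F  T
T  T  F  T  |  F  T
T  T  F  F  |  F  T
T  F  T  T  |  F  T
T  F  T  F  |  F  T
T  F  F  T  |  F  T
T  F  F  F  |  F  T
F  T  T  T  |  T  F
F  T  T  F  |  F  T
F  T  F  T  |  T  F
F  T  F  F  |  T  F
F  F  T  T  |  F  T
F  F  T  F  |  F  T
F  F  F  T  |  T  F
F  F  F  F  |  T  F
The columns differ at A=T, B=T, C=T, D=T (φ=T, ψ=F), so they are not equivalent.

not equivalent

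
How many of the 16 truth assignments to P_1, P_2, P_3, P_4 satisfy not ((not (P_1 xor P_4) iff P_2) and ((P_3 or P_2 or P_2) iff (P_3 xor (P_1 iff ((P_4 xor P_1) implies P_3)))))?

P_1 | P_2 | P_3 | P_4 || φ
 F  |  F  |  F  |  F  || T
 F  |  F  |  F  |  T  || T
 F  |  F  |  T  |  F  || T
 F  |  F  |  T  |  T  || F
 F  |  T  |  F  |  F  || T
 F  |  T  |  F  |  T  || T
 F  |  T  |  T  |  F  || F
 F  |  T  |  T  |  T  || T
 T  |  F  |  F  |  F  || F
 T  |  F  |  F  |  T  || T
 T  |  F  |  T  |  F  || T
 T  |  F  |  T  |  T  || T
 T  |  T  |  F  |  F  || T
 T  |  T  |  F  |  T  || F
 T  |  T  |  T  |  F  || T
 T  |  T  |  T  |  T  || T
The formula is true on 12 of the 16 rows.

12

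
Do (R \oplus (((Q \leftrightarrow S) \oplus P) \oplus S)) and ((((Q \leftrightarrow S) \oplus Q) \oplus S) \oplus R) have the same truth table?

P  Q  R  S  |  φ  ψ
1  1  1  1  |  0  0
1  1  1  0  |  0  0
1  1  0  1  |  1  1
1  1  0  0  |  1  1
1  0  1  1  |  1  0
1  0  1  0  |  1  0
1  0  0  1  |  0  1
1  0  0  0  |  0  1
0  1  1  1  |  1  0
0  1  1  0  |  1  0
0  1  0  1  |  0  1
0  1  0  0  |  0  1
0  0  1  1  |  0  0
0  0  1  0  |  0  0
0  0  0  1  |  1  1
0  0  0  0  |  1  1
The columns differ at P=1, Q=0, R=1, S=1 (φ=1, ψ=0), so they are not equivalent.

not equivalent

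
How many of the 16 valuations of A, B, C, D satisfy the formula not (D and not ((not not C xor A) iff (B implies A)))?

  A   |   B   |   C   |   D   |   φ  
----- | ----- | ----- | ----- | -----
 True |  True |  True |  True | False
 True |  True |  True | False |  True
 True |  True | False |  True |  True
 True |  True | False | False |  True
 True | False |  True |  True | False
 True | False |  True | False |  True
 True | False | False |  True |  True
 True | False | False | False |  True
False |  True |  True |  True | False
False |  True |  True | False |  True
False |  True | False |  True |  True
False |  True | False | False |  True
False | False |  True |  True |  True
False | False |  True | False |  True
False | False | False |  True | False
False | False | False | False |  True
The formula is true on 12 of the 16 rows.

12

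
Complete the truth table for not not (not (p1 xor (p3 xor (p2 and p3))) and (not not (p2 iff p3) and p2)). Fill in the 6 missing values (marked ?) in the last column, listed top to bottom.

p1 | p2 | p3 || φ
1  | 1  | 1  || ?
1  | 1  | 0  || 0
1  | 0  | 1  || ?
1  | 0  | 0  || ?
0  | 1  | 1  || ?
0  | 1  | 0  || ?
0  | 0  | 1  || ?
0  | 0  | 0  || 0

Row p1=1, p2=1, p3=1: (not (p1 xor (p3 xor (p2 and p3))) and (not not (p2 iff p3) and p2)) = 0, not (not (p1 xor (p3 xor (p2 and p3))) and (not not (p2 iff p3) and p2)) = 1, so the formula = 0.
Row p1=1, p2=0, p3=1: (not (p1 xor (p3 xor (p2 and p3))) and (not not (p2 iff p3) and p2)) = 0, not (not (p1 xor (p3 xor (p2 and p3))) and (not not (p2 iff p3) and p2)) = 1, so the formula = 0.
Row p1=1, p2=0, p3=0: (not (p1 xor (p3 xor (p2 and p3))) and (not not (p2 iff p3) and p2)) = 0, not (not (p1 xor (p3 xor (p2 and p3))) and (not not (p2 iff p3) and p2)) = 1, so the formula = 0.
Row p1=0, p2=1, p3=1: (not (p1 xor (p3 xor (p2 and p3))) and (not not (p2 iff p3) and p2)) = 1, not (not (p1 xor (p3 xor (p2 and p3))) and (not not (p2 iff p3) and p2)) = 0, so the formula = 1.
Row p1=0, p2=1, p3=0: (not (p1 xor (p3 xor (p2 and p3))) and (not not (p2 iff p3) and p2)) = 0, not (not (p1 xor (p3 xor (p2 and p3))) and (not not (p2 iff p3) and p2)) = 1, so the formula = 0.
Row p1=0, p2=0, p3=1: (not (p1 xor (p3 xor (p2 and p3))) and (not not (p2 iff p3) and p2)) = 0, not (not (p1 xor (p3 xor (p2 and p3))) and (not not (p2 iff p3) and p2)) = 1, so the formula = 0.

0, 0, 0, 1, 0, 0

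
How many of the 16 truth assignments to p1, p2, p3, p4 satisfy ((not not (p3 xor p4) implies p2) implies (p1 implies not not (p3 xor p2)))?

13

p1 | p2 | p3 | p4 || (p3 xor p4) | not (p3 xor p4) | not not (p3 xor p4) | (p3 xor p2) | not (p3 xor p2) | not not (p3 xor p2) | φ
1  | 1  | 1  | 1  ||      0      |        1        |          0          |      0      |        1        |          0          | 0
1  | 1  | 1  | 0  ||      1      |        0        |          1          |      0      |        1        |          0          | 0
1  | 1  | 0  | 1  ||      1      |        0        |          1          |      1      |        0        |          1          | 1
1  | 1  | 0  | 0  ||      0      |        1        |          0          |      1      |        0        |          1          | 1
1  | 0  | 1  | 1  ||      0      |        1        |          0          |      1      |        0        |          1          | 1
1  | 0  | 1  | 0  ||      1      |        0        |          1          |      1      |        0        |          1          | 1
1  | 0  | 0  | 1  ||      1      |        0        |          1          |      0      |        1        |          0          | 1
1  | 0  | 0  | 0  ||      0      |        1        |          0          |      0      |        1        |          0          | 0
0  | 1  | 1  | 1  ||      0      |        1        |          0          |      0      |        1        |          0          | 1
0  | 1  | 1  | 0  ||      1      |        0        |          1          |      0      |        1        |          0          | 1
0  | 1  | 0  | 1  ||      1      |        0        |          1          |      1      |        0        |          1          | 1
0  | 1  | 0  | 0  ||      0      |        1        |          0          |      1      |        0        |          1          | 1
0  | 0  | 1  | 1  ||      0      |        1        |          0          |      1      |        0        |          1          | 1
0  | 0  | 1  | 0  ||      1      |        0        |          1          |      1      |        0        |          1          | 1
0  | 0  | 0  | 1  ||      1      |        0        |          1          |      0      |        1        |          0          | 1
0  | 0  | 0  | 0  ||      0      |        1        |          0          |      0      |        1        |          0          | 1
The formula is true on 13 of the 16 rows.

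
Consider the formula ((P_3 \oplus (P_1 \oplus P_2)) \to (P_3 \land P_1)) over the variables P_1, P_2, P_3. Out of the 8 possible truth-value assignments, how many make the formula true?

P_1 | P_2 | P_3 || φ
 T  |  T  |  T  || T
 T  |  T  |  F  || T
 T  |  F  |  T  || T
 T  |  F  |  F  || F
 F  |  T  |  T  || T
 F  |  T  |  F  || F
 F  |  F  |  T  || F
 F  |  F  |  F  || T
The formula is true on 5 of the 8 rows.

5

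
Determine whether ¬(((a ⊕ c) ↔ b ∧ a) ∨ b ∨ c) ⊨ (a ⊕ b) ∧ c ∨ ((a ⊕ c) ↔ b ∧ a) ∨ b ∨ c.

a | b | c | φ | ψ
- | - | - | - | -
T | T | T | F | T
T | T | F | F | T
T | F | T | F | T
T | F | F | T | F
F | T | T | F | T
F | T | F | F | T
F | F | T | F | T
F | F | F | F | T
At a=T, b=F, c=F we have φ true but ψ false, so φ does not entail ψ.

no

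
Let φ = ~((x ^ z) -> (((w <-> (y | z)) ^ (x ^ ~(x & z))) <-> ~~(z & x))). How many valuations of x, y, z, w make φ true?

  x      y      z      w       (x ^ z)  (y | z)  (w <-> (y | z))  (x & z)  ~(x & z)  (x ^ ~(x & z))  (z & x)  ~(z & x)  ~~(z & x)    φ  
 True   True   True   True      False     True         True         True    False         True         True    False       True    False
 True   True   True  False      False     True        False         True    False         True         True    False       True    False
 True   True  False   True       True     True         True        False     True        False        False     True      False     True
 True   True  False  False       True     True        False        False     True        False        False     True      False    False
 True  False   True   True      False     True         True         True    False         True         True    False       True    False
 True  False   True  False      False     True        False         True    False         True         True    False       True    False
 True  False  False   True       True    False        False        False     True        False        False     True      False    False
 True  False  False  False       True    False         True        False     True        False        False     True      False     True
False   True   True   True       True     True         True        False     True         True        False     True      False    False
False   True   True  False       True     True        False        False     True         True        False     True      False     True
False   True  False   True      False     True         True        False     True         True        False     True      False    False
False   True  False  False      False     True        False        False     True         True        False     True      False    False
False  False   True   True       True     True         True        False     True         True        False     True      False    False
False  False   True  False       True     True        False        False     True         True        False     True      False     True
False  False  False   True      False    False        False        False     True         True        False     True      False    False
False  False  False  False      False    False         True        False     True         True        False     True      False    False
The formula is true on 4 of the 16 rows.

4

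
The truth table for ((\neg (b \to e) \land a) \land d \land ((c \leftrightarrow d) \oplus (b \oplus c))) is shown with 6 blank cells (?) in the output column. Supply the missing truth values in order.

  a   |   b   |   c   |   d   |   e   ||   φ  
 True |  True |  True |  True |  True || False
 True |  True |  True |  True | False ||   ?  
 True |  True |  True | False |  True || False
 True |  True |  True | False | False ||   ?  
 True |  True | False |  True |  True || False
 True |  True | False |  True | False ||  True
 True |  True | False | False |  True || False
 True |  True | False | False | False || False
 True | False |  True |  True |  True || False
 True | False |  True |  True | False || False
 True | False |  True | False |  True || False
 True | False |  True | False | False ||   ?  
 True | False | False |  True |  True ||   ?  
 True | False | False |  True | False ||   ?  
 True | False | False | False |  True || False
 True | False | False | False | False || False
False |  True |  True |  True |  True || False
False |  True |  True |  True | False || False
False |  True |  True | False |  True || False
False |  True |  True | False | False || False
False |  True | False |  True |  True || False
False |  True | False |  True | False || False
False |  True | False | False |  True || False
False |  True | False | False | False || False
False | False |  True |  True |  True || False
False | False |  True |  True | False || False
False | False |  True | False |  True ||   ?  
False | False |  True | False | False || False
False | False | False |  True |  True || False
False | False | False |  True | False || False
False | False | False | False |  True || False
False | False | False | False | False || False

True, False, False, False, False, False

Row a=True, b=True, c=True, d=True, e=False: (\neg (b \to e) \land a) = True, ((c \leftrightarrow d) \oplus (b \oplus c)) = True, so the formula = True.
Row a=True, b=True, c=True, d=False, e=False: (\neg (b \to e) \land a) = True, ((c \leftrightarrow d) \oplus (b \oplus c)) = False, so the formula = False.
Row a=True, b=False, c=True, d=False, e=False: (\neg (b \to e) \land a) = False, ((c \leftrightarrow d) \oplus (b \oplus c)) = True, so the formula = False.
Row a=True, b=False, c=False, d=True, e=True: (\neg (b \to e) \land a) = False, ((c \leftrightarrow d) \oplus (b \oplus c)) = False, so the formula = False.
Row a=True, b=False, c=False, d=True, e=False: (\neg (b \to e) \land a) = False, ((c \leftrightarrow d) \oplus (b \oplus c)) = False, so the formula = False.
Row a=False, b=False, c=True, d=False, e=True: (\neg (b \to e) \land a) = False, ((c \leftrightarrow d) \oplus (b \oplus c)) = True, so the formula = False.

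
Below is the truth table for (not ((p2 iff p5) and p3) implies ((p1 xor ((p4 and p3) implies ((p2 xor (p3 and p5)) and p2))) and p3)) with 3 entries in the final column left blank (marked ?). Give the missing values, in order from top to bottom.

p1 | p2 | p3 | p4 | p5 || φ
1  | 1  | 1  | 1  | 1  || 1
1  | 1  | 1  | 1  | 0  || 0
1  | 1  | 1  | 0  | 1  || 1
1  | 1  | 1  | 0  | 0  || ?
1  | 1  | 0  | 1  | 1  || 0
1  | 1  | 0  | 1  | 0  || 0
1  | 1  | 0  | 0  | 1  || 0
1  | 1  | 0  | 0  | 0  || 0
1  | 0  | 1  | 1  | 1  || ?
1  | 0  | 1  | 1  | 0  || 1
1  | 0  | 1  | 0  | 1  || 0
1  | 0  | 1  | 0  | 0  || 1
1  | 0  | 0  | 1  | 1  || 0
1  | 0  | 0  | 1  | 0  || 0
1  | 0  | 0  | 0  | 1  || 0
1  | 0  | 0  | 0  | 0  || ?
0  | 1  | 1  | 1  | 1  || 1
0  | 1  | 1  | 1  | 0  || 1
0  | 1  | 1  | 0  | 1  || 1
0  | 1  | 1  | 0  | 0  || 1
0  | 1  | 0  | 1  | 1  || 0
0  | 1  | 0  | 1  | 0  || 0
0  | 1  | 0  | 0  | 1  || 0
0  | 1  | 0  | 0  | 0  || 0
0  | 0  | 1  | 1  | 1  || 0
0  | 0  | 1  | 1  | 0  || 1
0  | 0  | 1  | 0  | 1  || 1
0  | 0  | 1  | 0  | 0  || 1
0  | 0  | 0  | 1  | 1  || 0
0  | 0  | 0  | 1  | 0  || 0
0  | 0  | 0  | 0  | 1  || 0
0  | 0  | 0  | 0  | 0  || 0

Row p1=1, p2=1, p3=1, p4=0, p5=0: not ((p2 iff p5) and p3) = 1, ((p1 xor ((p4 and p3) implies ((p2 xor (p3 and p5)) and p2))) and p3) = 0, so the formula = 0.
Row p1=1, p2=0, p3=1, p4=1, p5=1: not ((p2 iff p5) and p3) = 1, ((p1 xor ((p4 and p3) implies ((p2 xor (p3 and p5)) and p2))) and p3) = 1, so the formula = 1.
Row p1=1, p2=0, p3=0, p4=0, p5=0: not ((p2 iff p5) and p3) = 1, ((p1 xor ((p4 and p3) implies ((p2 xor (p3 and p5)) and p2))) and p3) = 0, so the formula = 0.

0, 1, 0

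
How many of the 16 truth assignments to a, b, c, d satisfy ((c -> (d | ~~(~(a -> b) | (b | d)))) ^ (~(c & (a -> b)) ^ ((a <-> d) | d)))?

9

  a      b      c      d       (a -> b)  ~(a -> b)  (b | d)  (~(a -> b) | (b | d))  ~(~(a -> b) | (b | d))  ~~(~(a -> b) | (b | d))  (c & (a -> b))  ~(c & (a -> b))  (a <-> d)  ((a <-> d) | d)    φ  
 True   True   True   True       True      False      True            True                  False                     True                True            False          True          True       False
 True   True   True  False       True      False      True            True                  False                     True                True            False         False         False        True
 True   True  False   True       True      False      True            True                  False                     True               False             True          True          True        True
 True   True  False  False       True      False      True            True                  False                     True               False             True         False         False       False
 True  False   True   True      False       True      True            True                  False                     True               False             True          True          True        True
 True  False   True  False      False       True     False            True                  False                     True               False             True         False         False       False
 True  False  False   True      False       True      True            True                  False                     True               False             True          True          True        True
 True  False  False  False      False       True     False            True                  False                     True               False             True         False         False       False
False   True   True   True       True      False      True            True                  False                     True                True            False         False          True       False
False   True   True  False       True      False      True            True                  False                     True                True            False          True          True       False
False   True  False   True       True      False      True            True                  False                     True               False             True         False          True        True
False   True  False  False       True      False      True            True                  False                     True               False             True          True          True        True
False  False   True   True       True      False      True            True                  False                     True                True            False         False          True       False
False  False   True  False       True      False     False           False                   True                    False                True            False          True          True        True
False  False  False   True       True      False      True            True                  False                     True               False             True         False          True        True
False  False  False  False       True      False     False           False                   True                    False               False             True          True          True        True
The formula is true on 9 of the 16 rows.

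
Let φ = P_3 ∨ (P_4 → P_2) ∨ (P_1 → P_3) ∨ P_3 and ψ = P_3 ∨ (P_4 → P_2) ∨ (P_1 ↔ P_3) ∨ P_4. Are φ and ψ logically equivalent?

not equivalent

P_1 | P_2 | P_3 | P_4 | φ | ψ
--- | --- | --- | --- | - | -
 T  |  T  |  T  |  T  | T | T
 T  |  T  |  T  |  F  | T | T
 T  |  T  |  F  |  T  | T | T
 T  |  T  |  F  |  F  | T | T
 T  |  F  |  T  |  T  | T | T
 T  |  F  |  T  |  F  | T | T
 T  |  F  |  F  |  T  | F | T
 T  |  F  |  F  |  F  | T | T
 F  |  T  |  T  |  T  | T | T
 F  |  T  |  T  |  F  | T | T
 F  |  T  |  F  |  T  | T | T
 F  |  T  |  F  |  F  | T | T
 F  |  F  |  T  |  T  | T | T
 F  |  F  |  T  |  F  | T | T
 F  |  F  |  F  |  T  | T | T
 F  |  F  |  F  |  F  | T | T
The columns differ at P_1=T, P_2=F, P_3=F, P_4=T (φ=F, ψ=T), so they are not equivalent.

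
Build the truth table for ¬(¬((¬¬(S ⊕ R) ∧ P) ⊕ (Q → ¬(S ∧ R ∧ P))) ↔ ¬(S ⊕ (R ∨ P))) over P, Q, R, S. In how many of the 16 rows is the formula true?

P  Q  R  S  |  (S ⊕ R)  ¬(S ⊕ R)  ¬¬(S ⊕ R)  (¬¬(S ⊕ R) ∧ P)  (S ∧ R)  ((S ∧ R) ∧ P)  ¬((S ∧ R) ∧ P)  (Q → ¬((S ∧ R) ∧ P))  (R ∨ P)  (S ⊕ (R ∨ P))  ¬(S ⊕ (R ∨ P))  φ
1  1  1  1  |     0        1          0             0            1           1              0                  0               1           0              1         0
1  1  1  0  |     1        0          1             1            0           0              1                  1               1           1              0         1
1  1  0  1  |     1        0          1             1            0           0              1                  1               1           0              1         0
1  1  0  0  |     0        1          0             0            0           0              1                  1               1           1              0         0
1  0  1  1  |     0        1          0             0            1           1              0                  1               1           0              1         1
1  0  1  0  |     1        0          1             1            0           0              1                  1               1           1              0         1
1  0  0  1  |     1        0          1             1            0           0              1                  1               1           0              1         0
1  0  0  0  |     0        1          0             0            0           0              1                  1               1           1              0         0
0  1  1  1  |     0        1          0             0            1           0              1                  1               1           0              1         1
0  1  1  0  |     1        0          1             0            0           0              1                  1               1           1              0         0
0  1  0  1  |     1        0          1             0            0           0              1                  1               0           1              0         0
0  1  0  0  |     0        1          0             0            0           0              1                  1               0           0              1         1
0  0  1  1  |     0        1          0             0            1           0              1                  1               1           0              1         1
0  0  1  0  |     1        0          1             0            0           0              1                  1               1           1              0         0
0  0  0  1  |     1        0          1             0            0           0              1                  1               0           1              0         0
0  0  0  0  |     0        1          0             0            0           0              1                  1               0           0              1         1
The formula is true on 7 of the 16 rows.

7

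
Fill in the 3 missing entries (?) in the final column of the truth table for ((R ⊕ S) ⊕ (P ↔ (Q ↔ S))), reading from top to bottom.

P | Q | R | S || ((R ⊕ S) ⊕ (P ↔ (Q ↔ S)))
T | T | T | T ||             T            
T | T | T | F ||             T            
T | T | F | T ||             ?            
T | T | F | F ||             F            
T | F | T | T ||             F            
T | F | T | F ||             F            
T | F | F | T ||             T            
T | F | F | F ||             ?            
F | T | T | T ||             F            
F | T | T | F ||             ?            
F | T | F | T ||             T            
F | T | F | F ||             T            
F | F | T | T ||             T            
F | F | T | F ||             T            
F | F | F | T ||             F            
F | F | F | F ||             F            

Row P=T, Q=T, R=F, S=T: (R ⊕ S) = T, (P ↔ (Q ↔ S)) = T, so ((R ⊕ S) ⊕ (P ↔ (Q ↔ S))) = F.
Row P=T, Q=F, R=F, S=F: (R ⊕ S) = F, (P ↔ (Q ↔ S)) = T, so ((R ⊕ S) ⊕ (P ↔ (Q ↔ S))) = T.
Row P=F, Q=T, R=T, S=F: (R ⊕ S) = T, (P ↔ (Q ↔ S)) = T, so ((R ⊕ S) ⊕ (P ↔ (Q ↔ S))) = F.

F, T, F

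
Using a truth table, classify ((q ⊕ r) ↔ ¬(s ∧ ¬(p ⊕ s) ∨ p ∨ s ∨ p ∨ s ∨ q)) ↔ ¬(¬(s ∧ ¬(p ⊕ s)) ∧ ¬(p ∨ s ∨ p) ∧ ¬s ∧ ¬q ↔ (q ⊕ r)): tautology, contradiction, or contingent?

contradiction

p | q | r | s || φ
F | F | F | F || F
F | F | F | T || F
F | F | T | F || F
F | F | T | T || F
F | T | F | F || F
F | T | F | T || F
F | T | T | F || F
F | T | T | T || F
T | F | F | F || F
T | F | F | T || F
T | F | T | F || F
T | F | T | T || F
T | T | F | F || F
T | T | F | T || F
T | T | T | F || F
T | T | T | T || F
Every row is F, so the formula is a contradiction.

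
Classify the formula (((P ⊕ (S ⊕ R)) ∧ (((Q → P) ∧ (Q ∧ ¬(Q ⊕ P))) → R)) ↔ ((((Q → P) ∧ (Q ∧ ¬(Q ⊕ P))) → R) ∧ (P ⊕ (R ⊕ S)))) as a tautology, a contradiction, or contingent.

tautology

P | Q | R | S || φ
1 | 1 | 1 | 1 || 1
1 | 1 | 1 | 0 || 1
1 | 1 | 0 | 1 || 1
1 | 1 | 0 | 0 || 1
1 | 0 | 1 | 1 || 1
1 | 0 | 1 | 0 || 1
1 | 0 | 0 | 1 || 1
1 | 0 | 0 | 0 || 1
0 | 1 | 1 | 1 || 1
0 | 1 | 1 | 0 || 1
0 | 1 | 0 | 1 || 1
0 | 1 | 0 | 0 || 1
0 | 0 | 1 | 1 || 1
0 | 0 | 1 | 0 || 1
0 | 0 | 0 | 1 || 1
0 | 0 | 0 | 0 || 1
Every row is 1, so the formula is a tautology.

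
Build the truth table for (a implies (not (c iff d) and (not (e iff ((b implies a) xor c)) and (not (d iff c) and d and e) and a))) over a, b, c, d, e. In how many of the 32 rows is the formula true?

16

a | b | c | d | e || φ
F | F | F | F | F || T
F | F | F | F | T || T
F | F | F | T | F || T
F | F | F | T | T || T
F | F | T | F | F || T
F | F | T | F | T || T
F | F | T | T | F || T
F | F | T | T | T || T
F | T | F | F | F || T
F | T | F | F | T || T
F | T | F | T | F || T
F | T | F | T | T || T
F | T | T | F | F || T
F | T | T | F | T || T
F | T | T | T | F || T
F | T | T | T | T || T
T | F | F | F | F || F
T | F | F | F | T || F
T | F | F | T | F || F
T | F | F | T | T || F
T | F | T | F | F || F
T | F | T | F | T || F
T | F | T | T | F || F
T | F | T | T | T || F
T | T | F | F | F || F
T | T | F | F | T || F
T | T | F | T | F || F
T | T | F | T | T || F
T | T | T | F | F || F
T | T | T | F | T || F
T | T | T | T | F || F
T | T | T | T | T || F
The formula is true on 16 of the 32 rows.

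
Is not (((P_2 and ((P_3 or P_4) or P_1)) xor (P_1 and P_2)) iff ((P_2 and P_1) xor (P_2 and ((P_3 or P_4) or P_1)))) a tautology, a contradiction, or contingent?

contradiction

P_1 | P_2 | P_3 | P_4 | (P_3 or P_4) | ((P_3 or P_4) or P_1) | (P_1 and P_2) | (P_2 and P_1) | φ
--- | --- | --- | --- | ------------ | --------------------- | ------------- | ------------- | -
 1  |  1  |  1  |  1  |      1       |           1           |       1       |       1       | 0
 1  |  1  |  1  |  0  |      1       |           1           |       1       |       1       | 0
 1  |  1  |  0  |  1  |      1       |           1           |       1       |       1       | 0
 1  |  1  |  0  |  0  |      0       |           1           |       1       |       1       | 0
 1  |  0  |  1  |  1  |      1       |           1           |       0       |       0       | 0
 1  |  0  |  1  |  0  |      1       |           1           |       0       |       0       | 0
 1  |  0  |  0  |  1  |      1       |           1           |       0       |       0       | 0
 1  |  0  |  0  |  0  |      0       |           1           |       0       |       0       | 0
 0  |  1  |  1  |  1  |      1       |           1           |       0       |       0       | 0
 0  |  1  |  1  |  0  |      1       |           1           |       0       |       0       | 0
 0  |  1  |  0  |  1  |      1       |           1           |       0       |       0       | 0
 0  |  1  |  0  |  0  |      0       |           0           |       0       |       0       | 0
 0  |  0  |  1  |  1  |      1       |           1           |       0       |       0       | 0
 0  |  0  |  1  |  0  |      1       |           1           |       0       |       0       | 0
 0  |  0  |  0  |  1  |      1       |           1           |       0       |       0       | 0
 0  |  0  |  0  |  0  |      0       |           0           |       0       |       0       | 0
Every row is 0, so the formula is a contradiction.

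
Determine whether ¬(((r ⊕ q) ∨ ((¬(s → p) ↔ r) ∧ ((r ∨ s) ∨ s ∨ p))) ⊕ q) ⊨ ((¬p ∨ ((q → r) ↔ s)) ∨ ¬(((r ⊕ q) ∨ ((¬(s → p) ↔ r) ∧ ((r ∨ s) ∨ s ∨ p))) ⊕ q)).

yes

p | q | r | s | φ | ψ
- | - | - | - | - | -
F | F | F | F | T | T
F | F | F | T | T | T
F | F | T | F | F | T
F | F | T | T | F | T
F | T | F | F | T | T
F | T | F | T | T | T
F | T | T | F | F | T
F | T | T | T | T | T
T | F | F | F | F | F
T | F | F | T | F | T
T | F | T | F | F | F
T | F | T | T | F | T
T | T | F | F | T | T
T | T | F | T | T | T
T | T | T | F | F | F
T | T | T | T | F | T
In every row where φ is true, ψ is also true, so φ ⊨ ψ.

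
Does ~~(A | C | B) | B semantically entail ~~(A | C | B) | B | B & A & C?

A  B  C  |  φ  ψ
T  T  T  |  T  T
T  T  F  |  T  T
T  F  T  |  T  T
T  F  F  |  T  T
F  T  T  |  T  T
F  T  F  |  T  T
F  F  T  |  T  T
F  F  F  |  F  F
In every row where φ is true, ψ is also true, so φ ⊨ ψ.

yes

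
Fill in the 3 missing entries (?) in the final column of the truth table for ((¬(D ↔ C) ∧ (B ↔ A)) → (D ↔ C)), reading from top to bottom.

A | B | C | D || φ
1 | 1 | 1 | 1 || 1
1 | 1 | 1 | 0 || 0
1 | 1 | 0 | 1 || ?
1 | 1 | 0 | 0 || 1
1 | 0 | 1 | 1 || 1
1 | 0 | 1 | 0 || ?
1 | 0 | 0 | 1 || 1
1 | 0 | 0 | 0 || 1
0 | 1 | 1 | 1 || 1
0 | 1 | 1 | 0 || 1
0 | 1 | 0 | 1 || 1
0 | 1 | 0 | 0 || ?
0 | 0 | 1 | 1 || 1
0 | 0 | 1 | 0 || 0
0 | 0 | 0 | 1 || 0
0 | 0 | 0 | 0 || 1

0, 1, 1

Row A=1, B=1, C=0, D=1: (¬(D ↔ C) ∧ (B ↔ A)) = 1, (D ↔ C) = 0, so the formula = 0.
Row A=1, B=0, C=1, D=0: (¬(D ↔ C) ∧ (B ↔ A)) = 0, (D ↔ C) = 0, so the formula = 1.
Row A=0, B=1, C=0, D=0: (¬(D ↔ C) ∧ (B ↔ A)) = 0, (D ↔ C) = 1, so the formula = 1.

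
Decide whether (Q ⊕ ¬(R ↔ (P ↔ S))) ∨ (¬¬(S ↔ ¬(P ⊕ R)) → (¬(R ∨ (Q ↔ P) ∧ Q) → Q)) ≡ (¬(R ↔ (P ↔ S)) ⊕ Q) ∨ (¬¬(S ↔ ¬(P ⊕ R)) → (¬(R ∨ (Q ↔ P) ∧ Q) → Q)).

equivalent

  P      Q      R      S    |    φ      ψ  
False  False  False  False  |   True   True
False  False  False   True  |  False  False
False  False   True  False  |   True   True
False  False   True   True  |   True   True
False   True  False  False  |   True   True
False   True  False   True  |   True   True
False   True   True  False  |   True   True
False   True   True   True  |   True   True
 True  False  False  False  |  False  False
 True  False  False   True  |   True   True
 True  False   True  False  |   True   True
 True  False   True   True  |   True   True
 True   True  False  False  |   True   True
 True   True  False   True  |   True   True
 True   True   True  False  |   True   True
 True   True   True   True  |   True   True
The columns for φ and ψ agree on every row, so they are logically equivalent.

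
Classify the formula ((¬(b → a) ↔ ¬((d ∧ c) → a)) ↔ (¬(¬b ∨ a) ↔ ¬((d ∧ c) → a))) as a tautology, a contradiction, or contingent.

  a      b      c      d    |  (b → a)  ¬(b → a)  (d ∧ c)  ((d ∧ c) → a)  ¬((d ∧ c) → a)  (¬(b → a) ↔ ¬((d ∧ c) → a))    ¬b   (¬b ∨ a)  ¬(¬b ∨ a)  (¬(¬b ∨ a) ↔ ¬((d ∧ c) → a))    φ  
 True   True   True   True  |    True    False      True        True          False                   True             False    True      False                True               True
 True   True   True  False  |    True    False     False        True          False                   True             False    True      False                True               True
 True   True  False   True  |    True    False     False        True          False                   True             False    True      False                True               True
 True   True  False  False  |    True    False     False        True          False                   True             False    True      False                True               True
 True  False   True   True  |    True    False      True        True          False                   True              True    True      False                True               True
 True  False   True  False  |    True    False     False        True          False                   True              True    True      False                True               True
 True  False  False   True  |    True    False     False        True          False                   True              True    True      False                True               True
 True  False  False  False  |    True    False     False        True          False                   True              True    True      False                True               True
False   True   True   True  |   False     True      True       False           True                   True             False   False       True                True               True
False   True   True  False  |   False     True     False        True          False                  False             False   False       True               False               True
False   True  False   True  |   False     True     False        True          False                  False             False   False       True               False               True
False   True  False  False  |   False     True     False        True          False                  False             False   False       True               False               True
False  False   True   True  |    True    False      True       False           True                  False              True    True      False               False               True
False  False   True  False  |    True    False     False        True          False                   True              True    True      False                True               True
False  False  False   True  |    True    False     False        True          False                   True              True    True      False                True               True
False  False  False  False  |    True    False     False        True          False                   True              True    True      False                True               True
Every row is True, so the formula is a tautology.

tautology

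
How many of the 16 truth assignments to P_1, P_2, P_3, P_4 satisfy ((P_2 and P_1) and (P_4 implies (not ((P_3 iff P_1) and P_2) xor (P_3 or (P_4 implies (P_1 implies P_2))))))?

P_1  P_2  P_3  P_4  |  φ
 T    T    T    T   |  T
 T    T    T    F   |  T
 T    T    F    T   |  F
 T    T    F    F   |  T
 T    F    T    T   |  F
 T    F    T    F   |  F
 T    F    F    T   |  F
 T    F    F    F   |  F
 F    T    T    T   |  F
 F    T    T    F   |  F
 F    T    F    T   |  F
 F    T    F    F   |  F
 F    F    T    T   |  F
 F    F    T    F   |  F
 F    F    F    T   |  F
 F    F    F    F   |  F
The formula is true on 3 of the 16 rows.

3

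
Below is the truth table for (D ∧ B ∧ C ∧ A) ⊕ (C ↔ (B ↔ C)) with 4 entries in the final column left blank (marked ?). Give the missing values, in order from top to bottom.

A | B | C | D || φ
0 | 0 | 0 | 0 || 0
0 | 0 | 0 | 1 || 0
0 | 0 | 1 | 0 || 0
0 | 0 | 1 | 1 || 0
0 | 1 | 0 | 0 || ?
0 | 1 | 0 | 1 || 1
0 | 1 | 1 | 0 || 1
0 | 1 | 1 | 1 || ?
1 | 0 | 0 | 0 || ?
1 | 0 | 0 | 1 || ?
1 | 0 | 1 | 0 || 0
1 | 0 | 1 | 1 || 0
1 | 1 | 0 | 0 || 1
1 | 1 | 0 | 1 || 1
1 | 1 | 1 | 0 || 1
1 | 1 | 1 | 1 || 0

1, 1, 0, 0

Row A=0, B=1, C=0, D=0: (D ∧ B ∧ C ∧ A) = 0, (C ↔ (B ↔ C)) = 1, so the formula = 1.
Row A=0, B=1, C=1, D=1: (D ∧ B ∧ C ∧ A) = 0, (C ↔ (B ↔ C)) = 1, so the formula = 1.
Row A=1, B=0, C=0, D=0: (D ∧ B ∧ C ∧ A) = 0, (C ↔ (B ↔ C)) = 0, so the formula = 0.
Row A=1, B=0, C=0, D=1: (D ∧ B ∧ C ∧ A) = 0, (C ↔ (B ↔ C)) = 0, so the formula = 0.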